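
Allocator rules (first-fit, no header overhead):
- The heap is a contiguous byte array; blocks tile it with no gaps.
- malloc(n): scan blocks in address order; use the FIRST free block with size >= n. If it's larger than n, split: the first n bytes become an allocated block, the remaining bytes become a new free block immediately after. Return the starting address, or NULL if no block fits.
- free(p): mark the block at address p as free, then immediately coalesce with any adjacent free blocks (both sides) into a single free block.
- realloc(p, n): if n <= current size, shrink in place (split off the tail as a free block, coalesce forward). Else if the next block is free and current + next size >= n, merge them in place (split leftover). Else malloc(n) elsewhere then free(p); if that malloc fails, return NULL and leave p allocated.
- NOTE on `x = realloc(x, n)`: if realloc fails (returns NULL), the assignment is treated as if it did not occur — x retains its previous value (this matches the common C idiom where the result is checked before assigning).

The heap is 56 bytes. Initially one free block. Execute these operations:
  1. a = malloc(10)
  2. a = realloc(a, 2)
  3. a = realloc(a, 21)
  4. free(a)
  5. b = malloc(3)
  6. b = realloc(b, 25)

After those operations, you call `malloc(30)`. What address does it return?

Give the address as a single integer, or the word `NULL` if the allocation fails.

Answer: 25

Derivation:
Op 1: a = malloc(10) -> a = 0; heap: [0-9 ALLOC][10-55 FREE]
Op 2: a = realloc(a, 2) -> a = 0; heap: [0-1 ALLOC][2-55 FREE]
Op 3: a = realloc(a, 21) -> a = 0; heap: [0-20 ALLOC][21-55 FREE]
Op 4: free(a) -> (freed a); heap: [0-55 FREE]
Op 5: b = malloc(3) -> b = 0; heap: [0-2 ALLOC][3-55 FREE]
Op 6: b = realloc(b, 25) -> b = 0; heap: [0-24 ALLOC][25-55 FREE]
malloc(30): first-fit scan over [0-24 ALLOC][25-55 FREE] -> 25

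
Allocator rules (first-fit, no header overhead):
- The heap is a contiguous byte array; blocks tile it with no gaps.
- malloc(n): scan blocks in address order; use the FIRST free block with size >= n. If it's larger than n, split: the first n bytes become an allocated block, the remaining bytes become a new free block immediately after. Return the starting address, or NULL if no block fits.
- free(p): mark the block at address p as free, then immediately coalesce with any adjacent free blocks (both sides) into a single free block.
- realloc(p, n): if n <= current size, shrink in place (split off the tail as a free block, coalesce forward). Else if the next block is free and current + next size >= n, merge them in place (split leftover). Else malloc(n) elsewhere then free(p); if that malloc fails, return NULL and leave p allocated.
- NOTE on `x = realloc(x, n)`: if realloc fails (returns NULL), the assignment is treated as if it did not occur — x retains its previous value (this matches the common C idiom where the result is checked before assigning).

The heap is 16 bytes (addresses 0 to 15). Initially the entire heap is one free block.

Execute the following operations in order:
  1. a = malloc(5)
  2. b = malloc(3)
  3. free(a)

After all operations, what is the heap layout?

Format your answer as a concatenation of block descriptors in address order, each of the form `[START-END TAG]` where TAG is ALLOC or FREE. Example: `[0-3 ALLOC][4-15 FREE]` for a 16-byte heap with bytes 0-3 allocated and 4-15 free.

Answer: [0-4 FREE][5-7 ALLOC][8-15 FREE]

Derivation:
Op 1: a = malloc(5) -> a = 0; heap: [0-4 ALLOC][5-15 FREE]
Op 2: b = malloc(3) -> b = 5; heap: [0-4 ALLOC][5-7 ALLOC][8-15 FREE]
Op 3: free(a) -> (freed a); heap: [0-4 FREE][5-7 ALLOC][8-15 FREE]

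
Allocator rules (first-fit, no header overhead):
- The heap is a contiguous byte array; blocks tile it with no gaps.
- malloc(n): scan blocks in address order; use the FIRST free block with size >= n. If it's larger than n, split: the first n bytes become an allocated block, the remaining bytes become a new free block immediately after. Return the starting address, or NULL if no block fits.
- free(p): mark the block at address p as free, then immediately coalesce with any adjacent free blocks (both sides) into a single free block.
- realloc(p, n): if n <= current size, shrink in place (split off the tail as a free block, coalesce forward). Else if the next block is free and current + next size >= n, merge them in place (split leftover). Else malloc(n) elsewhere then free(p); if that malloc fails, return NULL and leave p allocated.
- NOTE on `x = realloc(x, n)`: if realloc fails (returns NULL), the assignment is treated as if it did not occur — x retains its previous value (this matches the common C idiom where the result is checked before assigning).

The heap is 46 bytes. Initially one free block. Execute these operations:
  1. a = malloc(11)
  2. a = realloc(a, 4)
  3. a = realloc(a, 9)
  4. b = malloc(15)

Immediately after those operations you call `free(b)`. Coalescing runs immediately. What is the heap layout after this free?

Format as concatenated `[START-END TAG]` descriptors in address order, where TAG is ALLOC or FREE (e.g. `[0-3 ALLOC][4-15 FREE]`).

Answer: [0-8 ALLOC][9-45 FREE]

Derivation:
Op 1: a = malloc(11) -> a = 0; heap: [0-10 ALLOC][11-45 FREE]
Op 2: a = realloc(a, 4) -> a = 0; heap: [0-3 ALLOC][4-45 FREE]
Op 3: a = realloc(a, 9) -> a = 0; heap: [0-8 ALLOC][9-45 FREE]
Op 4: b = malloc(15) -> b = 9; heap: [0-8 ALLOC][9-23 ALLOC][24-45 FREE]
free(b): b = 9 -> block [9-23 ALLOC]; mark free, coalesce with adjacent free neighbors -> [0-8 ALLOC][9-45 FREE]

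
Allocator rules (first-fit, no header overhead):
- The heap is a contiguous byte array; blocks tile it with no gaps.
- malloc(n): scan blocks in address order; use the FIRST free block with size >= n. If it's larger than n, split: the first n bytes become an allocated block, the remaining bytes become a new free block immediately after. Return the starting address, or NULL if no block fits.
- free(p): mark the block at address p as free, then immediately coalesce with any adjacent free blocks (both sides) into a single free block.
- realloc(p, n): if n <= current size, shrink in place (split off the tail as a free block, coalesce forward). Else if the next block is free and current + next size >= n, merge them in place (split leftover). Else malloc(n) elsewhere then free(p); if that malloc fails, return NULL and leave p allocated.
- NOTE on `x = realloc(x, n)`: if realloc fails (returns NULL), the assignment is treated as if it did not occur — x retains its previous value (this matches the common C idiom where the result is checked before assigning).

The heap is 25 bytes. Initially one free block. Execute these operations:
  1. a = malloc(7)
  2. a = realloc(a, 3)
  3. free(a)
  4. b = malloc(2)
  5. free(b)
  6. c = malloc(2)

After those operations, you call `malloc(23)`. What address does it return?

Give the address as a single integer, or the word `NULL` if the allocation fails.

Answer: 2

Derivation:
Op 1: a = malloc(7) -> a = 0; heap: [0-6 ALLOC][7-24 FREE]
Op 2: a = realloc(a, 3) -> a = 0; heap: [0-2 ALLOC][3-24 FREE]
Op 3: free(a) -> (freed a); heap: [0-24 FREE]
Op 4: b = malloc(2) -> b = 0; heap: [0-1 ALLOC][2-24 FREE]
Op 5: free(b) -> (freed b); heap: [0-24 FREE]
Op 6: c = malloc(2) -> c = 0; heap: [0-1 ALLOC][2-24 FREE]
malloc(23): first-fit scan over [0-1 ALLOC][2-24 FREE] -> 2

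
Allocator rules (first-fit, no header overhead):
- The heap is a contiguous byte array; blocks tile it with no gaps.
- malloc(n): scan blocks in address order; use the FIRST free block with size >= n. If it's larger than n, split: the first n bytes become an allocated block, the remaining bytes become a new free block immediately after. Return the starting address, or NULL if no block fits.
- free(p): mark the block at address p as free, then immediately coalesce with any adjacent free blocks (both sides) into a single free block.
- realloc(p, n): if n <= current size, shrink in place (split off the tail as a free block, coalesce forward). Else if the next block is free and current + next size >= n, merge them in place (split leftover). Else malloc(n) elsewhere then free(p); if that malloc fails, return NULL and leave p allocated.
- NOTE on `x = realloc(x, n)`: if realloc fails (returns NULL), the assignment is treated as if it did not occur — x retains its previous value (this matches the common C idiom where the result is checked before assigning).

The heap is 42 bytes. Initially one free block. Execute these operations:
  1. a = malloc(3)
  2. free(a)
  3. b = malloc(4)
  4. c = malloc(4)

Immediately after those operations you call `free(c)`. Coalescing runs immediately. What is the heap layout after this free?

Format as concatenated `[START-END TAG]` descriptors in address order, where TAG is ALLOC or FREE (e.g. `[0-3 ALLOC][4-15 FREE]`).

Answer: [0-3 ALLOC][4-41 FREE]

Derivation:
Op 1: a = malloc(3) -> a = 0; heap: [0-2 ALLOC][3-41 FREE]
Op 2: free(a) -> (freed a); heap: [0-41 FREE]
Op 3: b = malloc(4) -> b = 0; heap: [0-3 ALLOC][4-41 FREE]
Op 4: c = malloc(4) -> c = 4; heap: [0-3 ALLOC][4-7 ALLOC][8-41 FREE]
free(c): c = 4 -> block [4-7 ALLOC]; mark free, coalesce with adjacent free neighbors -> [0-3 ALLOC][4-41 FREE]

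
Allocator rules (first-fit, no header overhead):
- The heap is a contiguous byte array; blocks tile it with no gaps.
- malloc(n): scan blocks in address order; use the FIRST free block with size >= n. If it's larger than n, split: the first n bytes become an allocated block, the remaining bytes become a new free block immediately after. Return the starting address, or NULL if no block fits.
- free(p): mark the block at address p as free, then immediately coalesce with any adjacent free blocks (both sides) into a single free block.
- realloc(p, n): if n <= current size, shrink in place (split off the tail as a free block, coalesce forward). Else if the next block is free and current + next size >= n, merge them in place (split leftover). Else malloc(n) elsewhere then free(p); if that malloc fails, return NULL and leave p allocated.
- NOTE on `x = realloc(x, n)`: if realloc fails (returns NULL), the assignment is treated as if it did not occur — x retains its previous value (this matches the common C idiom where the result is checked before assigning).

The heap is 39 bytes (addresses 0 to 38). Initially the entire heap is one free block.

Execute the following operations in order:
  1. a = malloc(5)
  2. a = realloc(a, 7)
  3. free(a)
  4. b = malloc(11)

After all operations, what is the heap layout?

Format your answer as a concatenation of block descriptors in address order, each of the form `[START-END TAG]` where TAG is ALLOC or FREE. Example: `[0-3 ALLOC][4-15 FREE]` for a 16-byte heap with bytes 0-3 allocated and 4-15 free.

Op 1: a = malloc(5) -> a = 0; heap: [0-4 ALLOC][5-38 FREE]
Op 2: a = realloc(a, 7) -> a = 0; heap: [0-6 ALLOC][7-38 FREE]
Op 3: free(a) -> (freed a); heap: [0-38 FREE]
Op 4: b = malloc(11) -> b = 0; heap: [0-10 ALLOC][11-38 FREE]

Answer: [0-10 ALLOC][11-38 FREE]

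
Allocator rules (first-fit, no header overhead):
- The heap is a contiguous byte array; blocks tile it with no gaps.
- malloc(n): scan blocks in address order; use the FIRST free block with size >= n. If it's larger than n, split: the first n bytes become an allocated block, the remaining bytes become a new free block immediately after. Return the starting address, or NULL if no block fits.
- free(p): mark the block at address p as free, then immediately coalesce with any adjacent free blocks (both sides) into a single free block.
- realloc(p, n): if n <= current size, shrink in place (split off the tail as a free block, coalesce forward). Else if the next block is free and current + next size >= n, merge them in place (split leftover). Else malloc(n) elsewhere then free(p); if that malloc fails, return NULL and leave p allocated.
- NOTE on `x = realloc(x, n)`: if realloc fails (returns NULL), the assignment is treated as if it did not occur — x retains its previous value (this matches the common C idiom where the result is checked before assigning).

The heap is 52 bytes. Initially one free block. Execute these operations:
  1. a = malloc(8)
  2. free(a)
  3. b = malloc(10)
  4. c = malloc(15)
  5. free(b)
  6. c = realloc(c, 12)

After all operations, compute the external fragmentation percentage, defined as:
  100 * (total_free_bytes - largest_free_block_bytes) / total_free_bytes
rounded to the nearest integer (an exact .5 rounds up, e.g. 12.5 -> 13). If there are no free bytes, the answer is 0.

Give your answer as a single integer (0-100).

Answer: 25

Derivation:
Op 1: a = malloc(8) -> a = 0; heap: [0-7 ALLOC][8-51 FREE]
Op 2: free(a) -> (freed a); heap: [0-51 FREE]
Op 3: b = malloc(10) -> b = 0; heap: [0-9 ALLOC][10-51 FREE]
Op 4: c = malloc(15) -> c = 10; heap: [0-9 ALLOC][10-24 ALLOC][25-51 FREE]
Op 5: free(b) -> (freed b); heap: [0-9 FREE][10-24 ALLOC][25-51 FREE]
Op 6: c = realloc(c, 12) -> c = 10; heap: [0-9 FREE][10-21 ALLOC][22-51 FREE]
Free blocks: [10 30] total_free=40 largest=30 -> 100*(40-30)/40 = 1000/40 = 25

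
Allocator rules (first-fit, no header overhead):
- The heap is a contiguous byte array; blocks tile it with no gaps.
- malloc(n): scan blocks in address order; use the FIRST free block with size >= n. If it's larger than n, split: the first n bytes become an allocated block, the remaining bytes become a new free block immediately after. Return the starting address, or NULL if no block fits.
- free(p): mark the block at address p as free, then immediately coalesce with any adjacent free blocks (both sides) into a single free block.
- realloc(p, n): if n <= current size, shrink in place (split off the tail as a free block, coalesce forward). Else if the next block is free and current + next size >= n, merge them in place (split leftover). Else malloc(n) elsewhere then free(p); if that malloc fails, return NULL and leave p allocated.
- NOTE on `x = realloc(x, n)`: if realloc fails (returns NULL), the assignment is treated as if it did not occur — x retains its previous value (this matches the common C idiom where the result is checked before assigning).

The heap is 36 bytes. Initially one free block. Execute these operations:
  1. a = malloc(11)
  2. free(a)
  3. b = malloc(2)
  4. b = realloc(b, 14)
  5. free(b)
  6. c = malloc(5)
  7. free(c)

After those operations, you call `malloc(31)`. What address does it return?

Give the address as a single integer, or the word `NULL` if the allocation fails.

Answer: 0

Derivation:
Op 1: a = malloc(11) -> a = 0; heap: [0-10 ALLOC][11-35 FREE]
Op 2: free(a) -> (freed a); heap: [0-35 FREE]
Op 3: b = malloc(2) -> b = 0; heap: [0-1 ALLOC][2-35 FREE]
Op 4: b = realloc(b, 14) -> b = 0; heap: [0-13 ALLOC][14-35 FREE]
Op 5: free(b) -> (freed b); heap: [0-35 FREE]
Op 6: c = malloc(5) -> c = 0; heap: [0-4 ALLOC][5-35 FREE]
Op 7: free(c) -> (freed c); heap: [0-35 FREE]
malloc(31): first-fit scan over [0-35 FREE] -> 0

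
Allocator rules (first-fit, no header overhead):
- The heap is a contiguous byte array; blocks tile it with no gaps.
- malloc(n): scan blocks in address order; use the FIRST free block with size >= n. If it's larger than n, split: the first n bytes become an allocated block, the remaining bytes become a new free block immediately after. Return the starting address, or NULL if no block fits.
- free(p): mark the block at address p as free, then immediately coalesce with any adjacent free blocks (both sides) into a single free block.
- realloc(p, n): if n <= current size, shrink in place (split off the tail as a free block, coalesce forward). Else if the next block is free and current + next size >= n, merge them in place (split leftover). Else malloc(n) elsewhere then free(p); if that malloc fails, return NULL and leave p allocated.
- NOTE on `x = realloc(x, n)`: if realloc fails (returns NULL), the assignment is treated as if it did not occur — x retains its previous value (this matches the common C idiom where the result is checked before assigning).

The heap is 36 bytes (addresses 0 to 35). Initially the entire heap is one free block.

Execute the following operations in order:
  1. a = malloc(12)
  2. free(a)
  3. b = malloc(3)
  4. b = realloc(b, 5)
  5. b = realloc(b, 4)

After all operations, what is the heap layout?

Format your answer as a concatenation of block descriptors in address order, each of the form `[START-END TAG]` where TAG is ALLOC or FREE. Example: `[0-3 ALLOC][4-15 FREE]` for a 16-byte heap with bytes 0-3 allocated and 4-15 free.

Op 1: a = malloc(12) -> a = 0; heap: [0-11 ALLOC][12-35 FREE]
Op 2: free(a) -> (freed a); heap: [0-35 FREE]
Op 3: b = malloc(3) -> b = 0; heap: [0-2 ALLOC][3-35 FREE]
Op 4: b = realloc(b, 5) -> b = 0; heap: [0-4 ALLOC][5-35 FREE]
Op 5: b = realloc(b, 4) -> b = 0; heap: [0-3 ALLOC][4-35 FREE]

Answer: [0-3 ALLOC][4-35 FREE]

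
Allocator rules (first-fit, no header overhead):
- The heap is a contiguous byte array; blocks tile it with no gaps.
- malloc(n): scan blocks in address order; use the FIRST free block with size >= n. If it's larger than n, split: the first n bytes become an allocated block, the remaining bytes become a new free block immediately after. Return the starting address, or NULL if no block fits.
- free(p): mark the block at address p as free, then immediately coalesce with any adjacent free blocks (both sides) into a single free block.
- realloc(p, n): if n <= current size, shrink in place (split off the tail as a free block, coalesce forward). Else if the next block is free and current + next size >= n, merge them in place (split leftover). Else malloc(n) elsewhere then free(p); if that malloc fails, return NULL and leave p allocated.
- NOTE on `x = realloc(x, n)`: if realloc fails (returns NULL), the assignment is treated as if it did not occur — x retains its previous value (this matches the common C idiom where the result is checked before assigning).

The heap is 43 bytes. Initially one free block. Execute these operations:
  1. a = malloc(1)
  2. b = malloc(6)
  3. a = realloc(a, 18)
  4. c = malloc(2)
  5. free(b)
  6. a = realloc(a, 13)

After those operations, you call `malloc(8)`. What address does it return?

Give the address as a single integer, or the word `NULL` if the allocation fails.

Answer: 27

Derivation:
Op 1: a = malloc(1) -> a = 0; heap: [0-0 ALLOC][1-42 FREE]
Op 2: b = malloc(6) -> b = 1; heap: [0-0 ALLOC][1-6 ALLOC][7-42 FREE]
Op 3: a = realloc(a, 18) -> a = 7; heap: [0-0 FREE][1-6 ALLOC][7-24 ALLOC][25-42 FREE]
Op 4: c = malloc(2) -> c = 25; heap: [0-0 FREE][1-6 ALLOC][7-24 ALLOC][25-26 ALLOC][27-42 FREE]
Op 5: free(b) -> (freed b); heap: [0-6 FREE][7-24 ALLOC][25-26 ALLOC][27-42 FREE]
Op 6: a = realloc(a, 13) -> a = 7; heap: [0-6 FREE][7-19 ALLOC][20-24 FREE][25-26 ALLOC][27-42 FREE]
malloc(8): first-fit scan over [0-6 FREE][7-19 ALLOC][20-24 FREE][25-26 ALLOC][27-42 FREE] -> 27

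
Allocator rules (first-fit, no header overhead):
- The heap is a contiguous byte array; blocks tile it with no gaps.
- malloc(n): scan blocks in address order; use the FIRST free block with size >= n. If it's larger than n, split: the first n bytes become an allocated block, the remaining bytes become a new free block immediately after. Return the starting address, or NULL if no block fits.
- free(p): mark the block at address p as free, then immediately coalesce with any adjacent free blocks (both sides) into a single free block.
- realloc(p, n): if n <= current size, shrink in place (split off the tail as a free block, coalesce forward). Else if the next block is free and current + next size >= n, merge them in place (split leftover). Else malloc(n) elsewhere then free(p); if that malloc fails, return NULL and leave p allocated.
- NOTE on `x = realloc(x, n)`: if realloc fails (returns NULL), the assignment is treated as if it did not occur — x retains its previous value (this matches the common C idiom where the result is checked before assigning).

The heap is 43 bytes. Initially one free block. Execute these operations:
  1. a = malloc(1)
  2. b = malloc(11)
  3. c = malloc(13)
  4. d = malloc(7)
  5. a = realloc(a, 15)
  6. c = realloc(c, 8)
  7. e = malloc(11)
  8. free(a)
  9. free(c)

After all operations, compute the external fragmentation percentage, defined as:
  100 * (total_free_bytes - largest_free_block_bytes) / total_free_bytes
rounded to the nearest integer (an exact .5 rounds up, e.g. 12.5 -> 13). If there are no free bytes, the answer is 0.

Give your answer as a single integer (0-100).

Op 1: a = malloc(1) -> a = 0; heap: [0-0 ALLOC][1-42 FREE]
Op 2: b = malloc(11) -> b = 1; heap: [0-0 ALLOC][1-11 ALLOC][12-42 FREE]
Op 3: c = malloc(13) -> c = 12; heap: [0-0 ALLOC][1-11 ALLOC][12-24 ALLOC][25-42 FREE]
Op 4: d = malloc(7) -> d = 25; heap: [0-0 ALLOC][1-11 ALLOC][12-24 ALLOC][25-31 ALLOC][32-42 FREE]
Op 5: a = realloc(a, 15) -> NULL (a unchanged); heap: [0-0 ALLOC][1-11 ALLOC][12-24 ALLOC][25-31 ALLOC][32-42 FREE]
Op 6: c = realloc(c, 8) -> c = 12; heap: [0-0 ALLOC][1-11 ALLOC][12-19 ALLOC][20-24 FREE][25-31 ALLOC][32-42 FREE]
Op 7: e = malloc(11) -> e = 32; heap: [0-0 ALLOC][1-11 ALLOC][12-19 ALLOC][20-24 FREE][25-31 ALLOC][32-42 ALLOC]
Op 8: free(a) -> (freed a); heap: [0-0 FREE][1-11 ALLOC][12-19 ALLOC][20-24 FREE][25-31 ALLOC][32-42 ALLOC]
Op 9: free(c) -> (freed c); heap: [0-0 FREE][1-11 ALLOC][12-24 FREE][25-31 ALLOC][32-42 ALLOC]
Free blocks: [1 13] total_free=14 largest=13 -> 100*(14-13)/14 = 100/14 ≈ 7.143 -> rounds to 7

Answer: 7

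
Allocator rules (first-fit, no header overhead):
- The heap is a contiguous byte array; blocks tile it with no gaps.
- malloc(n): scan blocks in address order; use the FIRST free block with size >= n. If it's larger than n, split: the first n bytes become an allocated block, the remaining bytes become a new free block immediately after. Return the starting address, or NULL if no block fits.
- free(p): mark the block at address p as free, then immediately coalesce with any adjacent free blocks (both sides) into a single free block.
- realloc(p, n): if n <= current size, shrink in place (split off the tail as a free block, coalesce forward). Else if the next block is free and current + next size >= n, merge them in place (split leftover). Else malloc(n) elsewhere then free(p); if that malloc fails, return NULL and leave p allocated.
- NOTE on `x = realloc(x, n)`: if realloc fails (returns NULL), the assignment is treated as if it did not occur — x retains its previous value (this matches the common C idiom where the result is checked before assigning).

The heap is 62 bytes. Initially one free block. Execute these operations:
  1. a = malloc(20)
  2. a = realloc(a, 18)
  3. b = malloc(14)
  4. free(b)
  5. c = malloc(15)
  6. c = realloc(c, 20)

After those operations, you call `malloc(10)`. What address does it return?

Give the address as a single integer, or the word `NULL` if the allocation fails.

Answer: 38

Derivation:
Op 1: a = malloc(20) -> a = 0; heap: [0-19 ALLOC][20-61 FREE]
Op 2: a = realloc(a, 18) -> a = 0; heap: [0-17 ALLOC][18-61 FREE]
Op 3: b = malloc(14) -> b = 18; heap: [0-17 ALLOC][18-31 ALLOC][32-61 FREE]
Op 4: free(b) -> (freed b); heap: [0-17 ALLOC][18-61 FREE]
Op 5: c = malloc(15) -> c = 18; heap: [0-17 ALLOC][18-32 ALLOC][33-61 FREE]
Op 6: c = realloc(c, 20) -> c = 18; heap: [0-17 ALLOC][18-37 ALLOC][38-61 FREE]
malloc(10): first-fit scan over [0-17 ALLOC][18-37 ALLOC][38-61 FREE] -> 38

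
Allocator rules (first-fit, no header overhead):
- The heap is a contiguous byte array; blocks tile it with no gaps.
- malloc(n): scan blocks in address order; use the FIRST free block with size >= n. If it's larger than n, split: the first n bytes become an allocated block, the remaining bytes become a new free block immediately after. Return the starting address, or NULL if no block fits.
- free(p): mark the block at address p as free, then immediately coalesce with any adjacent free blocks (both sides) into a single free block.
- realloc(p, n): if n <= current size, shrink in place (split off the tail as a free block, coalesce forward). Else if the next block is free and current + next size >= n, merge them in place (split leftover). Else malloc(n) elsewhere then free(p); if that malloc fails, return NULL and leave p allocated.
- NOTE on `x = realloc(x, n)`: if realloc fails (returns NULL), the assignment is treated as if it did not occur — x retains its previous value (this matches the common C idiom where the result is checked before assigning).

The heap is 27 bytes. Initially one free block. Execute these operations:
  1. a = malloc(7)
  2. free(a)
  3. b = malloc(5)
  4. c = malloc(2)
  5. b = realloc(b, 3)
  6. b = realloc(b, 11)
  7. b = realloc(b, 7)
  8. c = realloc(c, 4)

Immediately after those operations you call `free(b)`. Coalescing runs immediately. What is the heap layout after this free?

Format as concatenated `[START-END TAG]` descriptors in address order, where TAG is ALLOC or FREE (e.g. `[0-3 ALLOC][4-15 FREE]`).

Op 1: a = malloc(7) -> a = 0; heap: [0-6 ALLOC][7-26 FREE]
Op 2: free(a) -> (freed a); heap: [0-26 FREE]
Op 3: b = malloc(5) -> b = 0; heap: [0-4 ALLOC][5-26 FREE]
Op 4: c = malloc(2) -> c = 5; heap: [0-4 ALLOC][5-6 ALLOC][7-26 FREE]
Op 5: b = realloc(b, 3) -> b = 0; heap: [0-2 ALLOC][3-4 FREE][5-6 ALLOC][7-26 FREE]
Op 6: b = realloc(b, 11) -> b = 7; heap: [0-4 FREE][5-6 ALLOC][7-17 ALLOC][18-26 FREE]
Op 7: b = realloc(b, 7) -> b = 7; heap: [0-4 FREE][5-6 ALLOC][7-13 ALLOC][14-26 FREE]
Op 8: c = realloc(c, 4) -> c = 0; heap: [0-3 ALLOC][4-6 FREE][7-13 ALLOC][14-26 FREE]
free(b): b = 7 -> block [7-13 ALLOC]; mark free, coalesce with adjacent free neighbors -> [0-3 ALLOC][4-26 FREE]

Answer: [0-3 ALLOC][4-26 FREE]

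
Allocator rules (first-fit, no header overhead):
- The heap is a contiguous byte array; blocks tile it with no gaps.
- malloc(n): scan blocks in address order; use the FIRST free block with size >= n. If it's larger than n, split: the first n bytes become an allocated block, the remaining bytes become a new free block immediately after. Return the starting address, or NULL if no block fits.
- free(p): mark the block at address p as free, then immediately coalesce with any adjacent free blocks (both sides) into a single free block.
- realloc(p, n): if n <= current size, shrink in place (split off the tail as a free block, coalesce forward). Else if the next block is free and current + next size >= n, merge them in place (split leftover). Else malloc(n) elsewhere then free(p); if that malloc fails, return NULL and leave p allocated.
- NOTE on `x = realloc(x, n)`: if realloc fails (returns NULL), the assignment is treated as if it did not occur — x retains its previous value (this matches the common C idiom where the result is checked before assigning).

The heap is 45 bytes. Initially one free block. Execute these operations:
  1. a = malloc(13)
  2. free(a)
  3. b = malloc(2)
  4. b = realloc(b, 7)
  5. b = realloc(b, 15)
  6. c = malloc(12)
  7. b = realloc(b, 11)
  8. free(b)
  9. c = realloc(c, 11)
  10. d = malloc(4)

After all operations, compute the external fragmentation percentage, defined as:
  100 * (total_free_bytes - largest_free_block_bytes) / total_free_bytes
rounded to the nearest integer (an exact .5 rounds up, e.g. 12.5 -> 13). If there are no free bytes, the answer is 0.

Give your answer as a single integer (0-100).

Op 1: a = malloc(13) -> a = 0; heap: [0-12 ALLOC][13-44 FREE]
Op 2: free(a) -> (freed a); heap: [0-44 FREE]
Op 3: b = malloc(2) -> b = 0; heap: [0-1 ALLOC][2-44 FREE]
Op 4: b = realloc(b, 7) -> b = 0; heap: [0-6 ALLOC][7-44 FREE]
Op 5: b = realloc(b, 15) -> b = 0; heap: [0-14 ALLOC][15-44 FREE]
Op 6: c = malloc(12) -> c = 15; heap: [0-14 ALLOC][15-26 ALLOC][27-44 FREE]
Op 7: b = realloc(b, 11) -> b = 0; heap: [0-10 ALLOC][11-14 FREE][15-26 ALLOC][27-44 FREE]
Op 8: free(b) -> (freed b); heap: [0-14 FREE][15-26 ALLOC][27-44 FREE]
Op 9: c = realloc(c, 11) -> c = 15; heap: [0-14 FREE][15-25 ALLOC][26-44 FREE]
Op 10: d = malloc(4) -> d = 0; heap: [0-3 ALLOC][4-14 FREE][15-25 ALLOC][26-44 FREE]
Free blocks: [11 19] total_free=30 largest=19 -> 100*(30-19)/30 = 1100/30 ≈ 36.667 -> rounds to 37

Answer: 37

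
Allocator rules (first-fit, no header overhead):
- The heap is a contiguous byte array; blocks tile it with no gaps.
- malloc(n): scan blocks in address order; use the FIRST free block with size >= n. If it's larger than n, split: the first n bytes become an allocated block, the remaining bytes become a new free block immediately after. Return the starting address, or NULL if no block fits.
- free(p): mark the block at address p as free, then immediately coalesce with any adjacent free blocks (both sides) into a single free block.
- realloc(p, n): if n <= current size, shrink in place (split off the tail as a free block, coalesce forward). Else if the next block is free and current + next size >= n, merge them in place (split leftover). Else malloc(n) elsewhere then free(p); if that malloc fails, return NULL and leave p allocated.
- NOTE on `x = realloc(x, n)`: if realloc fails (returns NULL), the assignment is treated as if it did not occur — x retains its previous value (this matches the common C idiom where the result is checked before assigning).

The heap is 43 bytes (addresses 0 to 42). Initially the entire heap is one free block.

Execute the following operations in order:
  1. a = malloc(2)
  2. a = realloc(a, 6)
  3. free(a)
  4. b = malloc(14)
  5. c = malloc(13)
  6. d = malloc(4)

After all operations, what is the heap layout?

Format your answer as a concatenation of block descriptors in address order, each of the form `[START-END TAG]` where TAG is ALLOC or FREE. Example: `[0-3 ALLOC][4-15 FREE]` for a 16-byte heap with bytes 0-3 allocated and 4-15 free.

Op 1: a = malloc(2) -> a = 0; heap: [0-1 ALLOC][2-42 FREE]
Op 2: a = realloc(a, 6) -> a = 0; heap: [0-5 ALLOC][6-42 FREE]
Op 3: free(a) -> (freed a); heap: [0-42 FREE]
Op 4: b = malloc(14) -> b = 0; heap: [0-13 ALLOC][14-42 FREE]
Op 5: c = malloc(13) -> c = 14; heap: [0-13 ALLOC][14-26 ALLOC][27-42 FREE]
Op 6: d = malloc(4) -> d = 27; heap: [0-13 ALLOC][14-26 ALLOC][27-30 ALLOC][31-42 FREE]

Answer: [0-13 ALLOC][14-26 ALLOC][27-30 ALLOC][31-42 FREE]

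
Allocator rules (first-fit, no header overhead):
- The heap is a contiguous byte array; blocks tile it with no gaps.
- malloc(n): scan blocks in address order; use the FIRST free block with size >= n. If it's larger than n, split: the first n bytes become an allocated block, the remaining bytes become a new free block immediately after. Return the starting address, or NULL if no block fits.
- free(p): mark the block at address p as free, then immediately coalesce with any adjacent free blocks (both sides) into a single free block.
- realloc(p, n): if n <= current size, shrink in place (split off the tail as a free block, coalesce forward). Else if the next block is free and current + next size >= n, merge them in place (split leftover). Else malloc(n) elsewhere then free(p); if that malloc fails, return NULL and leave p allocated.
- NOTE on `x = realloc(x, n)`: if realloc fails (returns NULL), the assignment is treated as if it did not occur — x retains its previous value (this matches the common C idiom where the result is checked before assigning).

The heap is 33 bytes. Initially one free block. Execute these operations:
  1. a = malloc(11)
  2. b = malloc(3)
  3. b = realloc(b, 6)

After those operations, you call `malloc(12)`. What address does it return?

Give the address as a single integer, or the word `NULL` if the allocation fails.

Op 1: a = malloc(11) -> a = 0; heap: [0-10 ALLOC][11-32 FREE]
Op 2: b = malloc(3) -> b = 11; heap: [0-10 ALLOC][11-13 ALLOC][14-32 FREE]
Op 3: b = realloc(b, 6) -> b = 11; heap: [0-10 ALLOC][11-16 ALLOC][17-32 FREE]
malloc(12): first-fit scan over [0-10 ALLOC][11-16 ALLOC][17-32 FREE] -> 17

Answer: 17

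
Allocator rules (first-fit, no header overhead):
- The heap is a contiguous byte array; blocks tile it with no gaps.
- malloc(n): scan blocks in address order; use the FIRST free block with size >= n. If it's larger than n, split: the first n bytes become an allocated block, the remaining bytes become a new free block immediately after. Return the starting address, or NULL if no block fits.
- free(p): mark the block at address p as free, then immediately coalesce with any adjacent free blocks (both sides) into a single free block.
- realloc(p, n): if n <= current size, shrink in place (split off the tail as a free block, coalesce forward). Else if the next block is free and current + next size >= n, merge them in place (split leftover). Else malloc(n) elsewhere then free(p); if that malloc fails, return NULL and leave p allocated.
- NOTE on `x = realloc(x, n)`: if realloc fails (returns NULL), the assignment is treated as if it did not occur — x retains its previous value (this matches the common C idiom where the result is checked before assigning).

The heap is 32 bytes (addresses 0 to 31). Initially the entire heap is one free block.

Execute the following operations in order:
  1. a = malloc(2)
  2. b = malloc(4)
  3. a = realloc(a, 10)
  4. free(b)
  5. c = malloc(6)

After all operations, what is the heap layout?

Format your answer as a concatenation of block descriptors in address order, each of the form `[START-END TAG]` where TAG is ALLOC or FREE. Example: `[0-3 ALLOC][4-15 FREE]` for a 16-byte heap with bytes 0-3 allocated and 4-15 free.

Op 1: a = malloc(2) -> a = 0; heap: [0-1 ALLOC][2-31 FREE]
Op 2: b = malloc(4) -> b = 2; heap: [0-1 ALLOC][2-5 ALLOC][6-31 FREE]
Op 3: a = realloc(a, 10) -> a = 6; heap: [0-1 FREE][2-5 ALLOC][6-15 ALLOC][16-31 FREE]
Op 4: free(b) -> (freed b); heap: [0-5 FREE][6-15 ALLOC][16-31 FREE]
Op 5: c = malloc(6) -> c = 0; heap: [0-5 ALLOC][6-15 ALLOC][16-31 FREE]

Answer: [0-5 ALLOC][6-15 ALLOC][16-31 FREE]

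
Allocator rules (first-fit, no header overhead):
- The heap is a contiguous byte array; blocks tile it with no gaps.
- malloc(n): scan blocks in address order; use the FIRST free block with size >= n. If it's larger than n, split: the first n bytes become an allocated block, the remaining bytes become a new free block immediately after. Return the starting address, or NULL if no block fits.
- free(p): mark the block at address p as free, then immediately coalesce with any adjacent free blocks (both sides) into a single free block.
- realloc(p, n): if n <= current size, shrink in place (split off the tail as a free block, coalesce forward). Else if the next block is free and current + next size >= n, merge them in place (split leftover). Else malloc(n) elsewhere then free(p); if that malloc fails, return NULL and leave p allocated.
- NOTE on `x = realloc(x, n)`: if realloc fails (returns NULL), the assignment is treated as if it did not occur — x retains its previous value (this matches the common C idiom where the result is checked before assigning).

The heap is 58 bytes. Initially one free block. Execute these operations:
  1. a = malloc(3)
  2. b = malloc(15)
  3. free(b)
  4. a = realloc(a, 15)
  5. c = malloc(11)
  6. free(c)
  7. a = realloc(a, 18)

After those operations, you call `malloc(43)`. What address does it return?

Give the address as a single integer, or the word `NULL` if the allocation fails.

Op 1: a = malloc(3) -> a = 0; heap: [0-2 ALLOC][3-57 FREE]
Op 2: b = malloc(15) -> b = 3; heap: [0-2 ALLOC][3-17 ALLOC][18-57 FREE]
Op 3: free(b) -> (freed b); heap: [0-2 ALLOC][3-57 FREE]
Op 4: a = realloc(a, 15) -> a = 0; heap: [0-14 ALLOC][15-57 FREE]
Op 5: c = malloc(11) -> c = 15; heap: [0-14 ALLOC][15-25 ALLOC][26-57 FREE]
Op 6: free(c) -> (freed c); heap: [0-14 ALLOC][15-57 FREE]
Op 7: a = realloc(a, 18) -> a = 0; heap: [0-17 ALLOC][18-57 FREE]
malloc(43): first-fit scan over [0-17 ALLOC][18-57 FREE] -> NULL

Answer: NULL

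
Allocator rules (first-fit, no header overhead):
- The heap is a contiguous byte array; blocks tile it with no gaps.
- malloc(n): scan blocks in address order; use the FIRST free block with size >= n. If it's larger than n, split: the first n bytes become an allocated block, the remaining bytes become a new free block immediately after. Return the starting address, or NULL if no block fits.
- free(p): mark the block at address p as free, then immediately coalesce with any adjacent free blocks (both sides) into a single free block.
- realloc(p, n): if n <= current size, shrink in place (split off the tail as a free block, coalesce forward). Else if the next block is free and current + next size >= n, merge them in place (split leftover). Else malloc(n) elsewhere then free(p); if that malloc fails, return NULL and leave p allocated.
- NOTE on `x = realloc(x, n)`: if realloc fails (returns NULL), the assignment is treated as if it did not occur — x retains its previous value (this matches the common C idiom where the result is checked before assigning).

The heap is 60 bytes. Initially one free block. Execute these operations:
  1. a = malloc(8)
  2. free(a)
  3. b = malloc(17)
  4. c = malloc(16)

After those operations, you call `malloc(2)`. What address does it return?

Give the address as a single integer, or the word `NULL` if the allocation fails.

Answer: 33

Derivation:
Op 1: a = malloc(8) -> a = 0; heap: [0-7 ALLOC][8-59 FREE]
Op 2: free(a) -> (freed a); heap: [0-59 FREE]
Op 3: b = malloc(17) -> b = 0; heap: [0-16 ALLOC][17-59 FREE]
Op 4: c = malloc(16) -> c = 17; heap: [0-16 ALLOC][17-32 ALLOC][33-59 FREE]
malloc(2): first-fit scan over [0-16 ALLOC][17-32 ALLOC][33-59 FREE] -> 33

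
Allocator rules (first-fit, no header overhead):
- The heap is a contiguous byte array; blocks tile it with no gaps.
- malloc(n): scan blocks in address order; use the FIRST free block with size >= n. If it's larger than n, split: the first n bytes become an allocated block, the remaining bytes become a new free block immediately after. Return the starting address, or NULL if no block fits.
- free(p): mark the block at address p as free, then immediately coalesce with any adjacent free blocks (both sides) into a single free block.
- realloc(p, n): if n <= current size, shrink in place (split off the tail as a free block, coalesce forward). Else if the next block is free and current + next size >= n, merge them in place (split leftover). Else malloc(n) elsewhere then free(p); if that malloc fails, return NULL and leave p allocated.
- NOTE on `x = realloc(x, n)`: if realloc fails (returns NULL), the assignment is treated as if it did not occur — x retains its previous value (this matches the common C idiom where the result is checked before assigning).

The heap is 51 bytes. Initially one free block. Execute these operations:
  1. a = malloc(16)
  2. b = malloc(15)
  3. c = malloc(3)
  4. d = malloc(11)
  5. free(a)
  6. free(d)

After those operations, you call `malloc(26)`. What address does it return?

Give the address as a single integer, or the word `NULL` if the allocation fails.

Answer: NULL

Derivation:
Op 1: a = malloc(16) -> a = 0; heap: [0-15 ALLOC][16-50 FREE]
Op 2: b = malloc(15) -> b = 16; heap: [0-15 ALLOC][16-30 ALLOC][31-50 FREE]
Op 3: c = malloc(3) -> c = 31; heap: [0-15 ALLOC][16-30 ALLOC][31-33 ALLOC][34-50 FREE]
Op 4: d = malloc(11) -> d = 34; heap: [0-15 ALLOC][16-30 ALLOC][31-33 ALLOC][34-44 ALLOC][45-50 FREE]
Op 5: free(a) -> (freed a); heap: [0-15 FREE][16-30 ALLOC][31-33 ALLOC][34-44 ALLOC][45-50 FREE]
Op 6: free(d) -> (freed d); heap: [0-15 FREE][16-30 ALLOC][31-33 ALLOC][34-50 FREE]
malloc(26): first-fit scan over [0-15 FREE][16-30 ALLOC][31-33 ALLOC][34-50 FREE] -> NULL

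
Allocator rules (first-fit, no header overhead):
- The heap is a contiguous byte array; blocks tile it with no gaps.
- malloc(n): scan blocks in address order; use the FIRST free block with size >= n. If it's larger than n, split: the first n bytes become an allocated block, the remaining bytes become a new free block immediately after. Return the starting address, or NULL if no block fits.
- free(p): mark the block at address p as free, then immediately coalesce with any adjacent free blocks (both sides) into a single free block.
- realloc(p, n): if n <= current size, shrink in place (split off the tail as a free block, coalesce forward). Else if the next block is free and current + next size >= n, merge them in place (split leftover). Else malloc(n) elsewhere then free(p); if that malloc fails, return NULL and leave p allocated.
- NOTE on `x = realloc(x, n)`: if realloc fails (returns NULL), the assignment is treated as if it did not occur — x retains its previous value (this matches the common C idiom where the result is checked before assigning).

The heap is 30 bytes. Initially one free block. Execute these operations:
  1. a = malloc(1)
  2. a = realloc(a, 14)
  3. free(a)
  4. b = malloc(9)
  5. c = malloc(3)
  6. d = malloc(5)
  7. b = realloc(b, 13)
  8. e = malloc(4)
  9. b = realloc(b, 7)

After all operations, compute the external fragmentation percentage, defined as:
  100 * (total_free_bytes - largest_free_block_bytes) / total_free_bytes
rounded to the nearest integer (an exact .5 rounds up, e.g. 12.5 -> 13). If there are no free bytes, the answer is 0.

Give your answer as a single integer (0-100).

Op 1: a = malloc(1) -> a = 0; heap: [0-0 ALLOC][1-29 FREE]
Op 2: a = realloc(a, 14) -> a = 0; heap: [0-13 ALLOC][14-29 FREE]
Op 3: free(a) -> (freed a); heap: [0-29 FREE]
Op 4: b = malloc(9) -> b = 0; heap: [0-8 ALLOC][9-29 FREE]
Op 5: c = malloc(3) -> c = 9; heap: [0-8 ALLOC][9-11 ALLOC][12-29 FREE]
Op 6: d = malloc(5) -> d = 12; heap: [0-8 ALLOC][9-11 ALLOC][12-16 ALLOC][17-29 FREE]
Op 7: b = realloc(b, 13) -> b = 17; heap: [0-8 FREE][9-11 ALLOC][12-16 ALLOC][17-29 ALLOC]
Op 8: e = malloc(4) -> e = 0; heap: [0-3 ALLOC][4-8 FREE][9-11 ALLOC][12-16 ALLOC][17-29 ALLOC]
Op 9: b = realloc(b, 7) -> b = 17; heap: [0-3 ALLOC][4-8 FREE][9-11 ALLOC][12-16 ALLOC][17-23 ALLOC][24-29 FREE]
Free blocks: [5 6] total_free=11 largest=6 -> 100*(11-6)/11 = 500/11 ≈ 45.455 -> rounds to 45

Answer: 45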